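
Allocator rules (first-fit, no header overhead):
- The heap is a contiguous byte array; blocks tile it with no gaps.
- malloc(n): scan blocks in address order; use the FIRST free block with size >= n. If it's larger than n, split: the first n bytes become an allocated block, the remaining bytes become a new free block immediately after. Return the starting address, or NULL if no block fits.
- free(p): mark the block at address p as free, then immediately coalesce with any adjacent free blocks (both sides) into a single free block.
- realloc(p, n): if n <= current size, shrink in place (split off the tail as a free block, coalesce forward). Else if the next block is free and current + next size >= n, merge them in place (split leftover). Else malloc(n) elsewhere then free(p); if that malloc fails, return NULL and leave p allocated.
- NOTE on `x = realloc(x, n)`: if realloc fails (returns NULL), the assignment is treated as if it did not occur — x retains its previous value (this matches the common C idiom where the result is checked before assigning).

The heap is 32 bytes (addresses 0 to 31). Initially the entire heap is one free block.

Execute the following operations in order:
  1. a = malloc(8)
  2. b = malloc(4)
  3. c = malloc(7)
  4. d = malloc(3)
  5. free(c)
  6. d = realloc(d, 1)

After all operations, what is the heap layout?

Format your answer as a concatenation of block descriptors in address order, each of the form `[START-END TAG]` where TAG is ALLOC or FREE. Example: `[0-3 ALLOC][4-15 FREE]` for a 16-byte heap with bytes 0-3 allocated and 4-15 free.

Answer: [0-7 ALLOC][8-11 ALLOC][12-18 FREE][19-19 ALLOC][20-31 FREE]

Derivation:
Op 1: a = malloc(8) -> a = 0; heap: [0-7 ALLOC][8-31 FREE]
Op 2: b = malloc(4) -> b = 8; heap: [0-7 ALLOC][8-11 ALLOC][12-31 FREE]
Op 3: c = malloc(7) -> c = 12; heap: [0-7 ALLOC][8-11 ALLOC][12-18 ALLOC][19-31 FREE]
Op 4: d = malloc(3) -> d = 19; heap: [0-7 ALLOC][8-11 ALLOC][12-18 ALLOC][19-21 ALLOC][22-31 FREE]
Op 5: free(c) -> (freed c); heap: [0-7 ALLOC][8-11 ALLOC][12-18 FREE][19-21 ALLOC][22-31 FREE]
Op 6: d = realloc(d, 1) -> d = 19; heap: [0-7 ALLOC][8-11 ALLOC][12-18 FREE][19-19 ALLOC][20-31 FREE]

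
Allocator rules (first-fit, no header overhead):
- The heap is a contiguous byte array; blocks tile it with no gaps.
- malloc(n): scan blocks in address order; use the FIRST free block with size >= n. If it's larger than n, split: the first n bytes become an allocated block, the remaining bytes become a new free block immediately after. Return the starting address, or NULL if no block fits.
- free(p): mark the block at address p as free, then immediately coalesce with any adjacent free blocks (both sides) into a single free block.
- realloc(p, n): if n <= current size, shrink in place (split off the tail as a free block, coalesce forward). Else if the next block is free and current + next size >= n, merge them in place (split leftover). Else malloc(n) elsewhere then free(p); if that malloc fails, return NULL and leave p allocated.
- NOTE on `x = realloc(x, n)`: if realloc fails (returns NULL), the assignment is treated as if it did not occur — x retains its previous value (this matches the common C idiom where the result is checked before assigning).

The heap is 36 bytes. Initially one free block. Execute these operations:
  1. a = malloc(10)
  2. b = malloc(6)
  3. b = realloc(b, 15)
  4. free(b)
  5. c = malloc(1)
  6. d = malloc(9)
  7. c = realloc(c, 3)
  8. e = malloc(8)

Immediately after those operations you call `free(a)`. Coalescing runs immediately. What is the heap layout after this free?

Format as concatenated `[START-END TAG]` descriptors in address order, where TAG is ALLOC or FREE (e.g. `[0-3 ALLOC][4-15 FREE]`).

Answer: [0-10 FREE][11-19 ALLOC][20-22 ALLOC][23-30 ALLOC][31-35 FREE]

Derivation:
Op 1: a = malloc(10) -> a = 0; heap: [0-9 ALLOC][10-35 FREE]
Op 2: b = malloc(6) -> b = 10; heap: [0-9 ALLOC][10-15 ALLOC][16-35 FREE]
Op 3: b = realloc(b, 15) -> b = 10; heap: [0-9 ALLOC][10-24 ALLOC][25-35 FREE]
Op 4: free(b) -> (freed b); heap: [0-9 ALLOC][10-35 FREE]
Op 5: c = malloc(1) -> c = 10; heap: [0-9 ALLOC][10-10 ALLOC][11-35 FREE]
Op 6: d = malloc(9) -> d = 11; heap: [0-9 ALLOC][10-10 ALLOC][11-19 ALLOC][20-35 FREE]
Op 7: c = realloc(c, 3) -> c = 20; heap: [0-9 ALLOC][10-10 FREE][11-19 ALLOC][20-22 ALLOC][23-35 FREE]
Op 8: e = malloc(8) -> e = 23; heap: [0-9 ALLOC][10-10 FREE][11-19 ALLOC][20-22 ALLOC][23-30 ALLOC][31-35 FREE]
free(a): a = 0 -> block [0-9 ALLOC]; mark free, coalesce with adjacent free neighbors -> [0-10 FREE][11-19 ALLOC][20-22 ALLOC][23-30 ALLOC][31-35 FREE]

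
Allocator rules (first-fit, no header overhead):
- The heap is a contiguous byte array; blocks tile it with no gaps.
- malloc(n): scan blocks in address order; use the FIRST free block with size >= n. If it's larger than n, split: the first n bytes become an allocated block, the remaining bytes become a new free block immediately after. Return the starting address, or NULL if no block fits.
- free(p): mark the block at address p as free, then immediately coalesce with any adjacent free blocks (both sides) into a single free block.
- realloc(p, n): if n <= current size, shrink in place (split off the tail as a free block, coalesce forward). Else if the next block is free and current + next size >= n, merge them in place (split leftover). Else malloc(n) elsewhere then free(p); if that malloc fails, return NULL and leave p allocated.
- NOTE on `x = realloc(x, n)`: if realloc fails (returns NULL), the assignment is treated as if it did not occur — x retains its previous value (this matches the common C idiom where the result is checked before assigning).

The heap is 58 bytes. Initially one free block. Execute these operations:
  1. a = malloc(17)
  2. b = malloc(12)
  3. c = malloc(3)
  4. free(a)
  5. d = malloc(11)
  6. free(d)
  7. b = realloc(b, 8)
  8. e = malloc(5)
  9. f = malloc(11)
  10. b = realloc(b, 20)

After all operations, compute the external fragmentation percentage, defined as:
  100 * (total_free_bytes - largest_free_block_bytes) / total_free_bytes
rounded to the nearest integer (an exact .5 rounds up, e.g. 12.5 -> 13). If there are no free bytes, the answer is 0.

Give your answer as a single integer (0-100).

Answer: 32

Derivation:
Op 1: a = malloc(17) -> a = 0; heap: [0-16 ALLOC][17-57 FREE]
Op 2: b = malloc(12) -> b = 17; heap: [0-16 ALLOC][17-28 ALLOC][29-57 FREE]
Op 3: c = malloc(3) -> c = 29; heap: [0-16 ALLOC][17-28 ALLOC][29-31 ALLOC][32-57 FREE]
Op 4: free(a) -> (freed a); heap: [0-16 FREE][17-28 ALLOC][29-31 ALLOC][32-57 FREE]
Op 5: d = malloc(11) -> d = 0; heap: [0-10 ALLOC][11-16 FREE][17-28 ALLOC][29-31 ALLOC][32-57 FREE]
Op 6: free(d) -> (freed d); heap: [0-16 FREE][17-28 ALLOC][29-31 ALLOC][32-57 FREE]
Op 7: b = realloc(b, 8) -> b = 17; heap: [0-16 FREE][17-24 ALLOC][25-28 FREE][29-31 ALLOC][32-57 FREE]
Op 8: e = malloc(5) -> e = 0; heap: [0-4 ALLOC][5-16 FREE][17-24 ALLOC][25-28 FREE][29-31 ALLOC][32-57 FREE]
Op 9: f = malloc(11) -> f = 5; heap: [0-4 ALLOC][5-15 ALLOC][16-16 FREE][17-24 ALLOC][25-28 FREE][29-31 ALLOC][32-57 FREE]
Op 10: b = realloc(b, 20) -> b = 32; heap: [0-4 ALLOC][5-15 ALLOC][16-28 FREE][29-31 ALLOC][32-51 ALLOC][52-57 FREE]
Free blocks: [13 6] total_free=19 largest=13 -> 100*(19-13)/19 = 600/19 ≈ 31.579 -> rounds to 32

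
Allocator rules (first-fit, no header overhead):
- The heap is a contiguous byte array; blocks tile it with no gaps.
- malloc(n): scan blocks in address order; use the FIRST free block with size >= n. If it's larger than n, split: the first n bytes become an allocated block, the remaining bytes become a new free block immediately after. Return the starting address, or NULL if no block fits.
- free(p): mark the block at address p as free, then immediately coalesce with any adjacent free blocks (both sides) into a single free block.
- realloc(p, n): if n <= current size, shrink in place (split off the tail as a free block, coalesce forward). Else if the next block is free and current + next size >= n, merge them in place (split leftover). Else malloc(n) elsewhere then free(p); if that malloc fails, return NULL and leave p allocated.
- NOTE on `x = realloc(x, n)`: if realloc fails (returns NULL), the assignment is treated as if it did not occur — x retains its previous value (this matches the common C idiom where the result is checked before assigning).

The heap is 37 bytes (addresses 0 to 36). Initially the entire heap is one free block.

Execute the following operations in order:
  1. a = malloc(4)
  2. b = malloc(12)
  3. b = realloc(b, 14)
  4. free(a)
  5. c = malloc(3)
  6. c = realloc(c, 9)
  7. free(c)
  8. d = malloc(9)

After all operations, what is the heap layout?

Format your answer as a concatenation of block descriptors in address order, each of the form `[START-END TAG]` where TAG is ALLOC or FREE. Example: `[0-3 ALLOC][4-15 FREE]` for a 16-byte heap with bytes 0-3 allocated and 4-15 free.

Answer: [0-3 FREE][4-17 ALLOC][18-26 ALLOC][27-36 FREE]

Derivation:
Op 1: a = malloc(4) -> a = 0; heap: [0-3 ALLOC][4-36 FREE]
Op 2: b = malloc(12) -> b = 4; heap: [0-3 ALLOC][4-15 ALLOC][16-36 FREE]
Op 3: b = realloc(b, 14) -> b = 4; heap: [0-3 ALLOC][4-17 ALLOC][18-36 FREE]
Op 4: free(a) -> (freed a); heap: [0-3 FREE][4-17 ALLOC][18-36 FREE]
Op 5: c = malloc(3) -> c = 0; heap: [0-2 ALLOC][3-3 FREE][4-17 ALLOC][18-36 FREE]
Op 6: c = realloc(c, 9) -> c = 18; heap: [0-3 FREE][4-17 ALLOC][18-26 ALLOC][27-36 FREE]
Op 7: free(c) -> (freed c); heap: [0-3 FREE][4-17 ALLOC][18-36 FREE]
Op 8: d = malloc(9) -> d = 18; heap: [0-3 FREE][4-17 ALLOC][18-26 ALLOC][27-36 FREE]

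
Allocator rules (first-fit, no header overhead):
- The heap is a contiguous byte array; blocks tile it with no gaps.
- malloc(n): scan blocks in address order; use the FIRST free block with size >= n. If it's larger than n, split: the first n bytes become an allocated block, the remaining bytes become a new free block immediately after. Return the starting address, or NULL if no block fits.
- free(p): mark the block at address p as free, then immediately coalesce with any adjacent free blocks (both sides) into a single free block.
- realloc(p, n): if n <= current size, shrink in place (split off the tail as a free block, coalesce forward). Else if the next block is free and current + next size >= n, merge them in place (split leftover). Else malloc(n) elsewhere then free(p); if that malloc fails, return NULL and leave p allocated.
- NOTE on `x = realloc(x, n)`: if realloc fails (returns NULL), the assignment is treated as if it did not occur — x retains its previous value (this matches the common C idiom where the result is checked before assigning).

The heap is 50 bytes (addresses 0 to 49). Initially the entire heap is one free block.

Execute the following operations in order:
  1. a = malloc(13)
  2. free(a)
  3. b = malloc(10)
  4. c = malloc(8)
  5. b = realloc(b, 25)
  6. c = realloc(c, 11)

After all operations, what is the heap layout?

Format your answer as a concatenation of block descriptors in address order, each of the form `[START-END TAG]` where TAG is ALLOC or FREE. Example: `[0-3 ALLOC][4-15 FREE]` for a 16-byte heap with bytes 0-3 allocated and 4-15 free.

Op 1: a = malloc(13) -> a = 0; heap: [0-12 ALLOC][13-49 FREE]
Op 2: free(a) -> (freed a); heap: [0-49 FREE]
Op 3: b = malloc(10) -> b = 0; heap: [0-9 ALLOC][10-49 FREE]
Op 4: c = malloc(8) -> c = 10; heap: [0-9 ALLOC][10-17 ALLOC][18-49 FREE]
Op 5: b = realloc(b, 25) -> b = 18; heap: [0-9 FREE][10-17 ALLOC][18-42 ALLOC][43-49 FREE]
Op 6: c = realloc(c, 11) -> NULL (c unchanged); heap: [0-9 FREE][10-17 ALLOC][18-42 ALLOC][43-49 FREE]

Answer: [0-9 FREE][10-17 ALLOC][18-42 ALLOC][43-49 FREE]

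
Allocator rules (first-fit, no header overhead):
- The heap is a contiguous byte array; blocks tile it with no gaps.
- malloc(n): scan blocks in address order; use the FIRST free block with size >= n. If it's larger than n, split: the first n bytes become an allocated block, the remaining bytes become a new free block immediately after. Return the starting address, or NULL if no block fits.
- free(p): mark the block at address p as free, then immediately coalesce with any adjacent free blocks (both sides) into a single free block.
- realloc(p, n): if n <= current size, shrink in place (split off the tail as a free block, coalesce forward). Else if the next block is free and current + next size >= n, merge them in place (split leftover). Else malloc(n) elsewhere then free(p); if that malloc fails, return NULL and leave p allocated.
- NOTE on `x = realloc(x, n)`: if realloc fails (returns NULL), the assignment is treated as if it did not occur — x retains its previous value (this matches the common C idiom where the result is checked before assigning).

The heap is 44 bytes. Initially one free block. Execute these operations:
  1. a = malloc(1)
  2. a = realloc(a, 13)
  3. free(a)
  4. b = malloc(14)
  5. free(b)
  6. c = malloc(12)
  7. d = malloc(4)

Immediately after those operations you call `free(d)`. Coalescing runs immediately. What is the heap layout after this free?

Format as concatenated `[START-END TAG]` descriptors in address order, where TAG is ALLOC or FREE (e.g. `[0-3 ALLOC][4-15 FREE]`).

Op 1: a = malloc(1) -> a = 0; heap: [0-0 ALLOC][1-43 FREE]
Op 2: a = realloc(a, 13) -> a = 0; heap: [0-12 ALLOC][13-43 FREE]
Op 3: free(a) -> (freed a); heap: [0-43 FREE]
Op 4: b = malloc(14) -> b = 0; heap: [0-13 ALLOC][14-43 FREE]
Op 5: free(b) -> (freed b); heap: [0-43 FREE]
Op 6: c = malloc(12) -> c = 0; heap: [0-11 ALLOC][12-43 FREE]
Op 7: d = malloc(4) -> d = 12; heap: [0-11 ALLOC][12-15 ALLOC][16-43 FREE]
free(d): d = 12 -> block [12-15 ALLOC]; mark free, coalesce with adjacent free neighbors -> [0-11 ALLOC][12-43 FREE]

Answer: [0-11 ALLOC][12-43 FREE]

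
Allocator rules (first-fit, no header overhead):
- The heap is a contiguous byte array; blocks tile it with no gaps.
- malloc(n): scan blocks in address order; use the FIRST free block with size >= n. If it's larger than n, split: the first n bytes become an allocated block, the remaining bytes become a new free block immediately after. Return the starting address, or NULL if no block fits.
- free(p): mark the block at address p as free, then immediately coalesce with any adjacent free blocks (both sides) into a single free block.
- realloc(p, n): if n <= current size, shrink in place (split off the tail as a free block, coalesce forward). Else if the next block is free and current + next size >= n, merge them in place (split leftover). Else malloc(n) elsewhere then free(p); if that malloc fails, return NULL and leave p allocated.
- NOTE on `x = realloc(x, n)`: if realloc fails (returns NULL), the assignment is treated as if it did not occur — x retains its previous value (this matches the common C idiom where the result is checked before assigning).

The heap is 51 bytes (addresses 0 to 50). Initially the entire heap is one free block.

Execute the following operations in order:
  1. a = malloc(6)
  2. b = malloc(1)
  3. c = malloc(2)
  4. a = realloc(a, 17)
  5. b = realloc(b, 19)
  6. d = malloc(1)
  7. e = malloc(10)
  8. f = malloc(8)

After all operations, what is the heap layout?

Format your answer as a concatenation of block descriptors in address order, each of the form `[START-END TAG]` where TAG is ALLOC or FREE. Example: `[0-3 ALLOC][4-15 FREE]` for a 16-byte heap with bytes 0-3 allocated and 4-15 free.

Answer: [0-0 ALLOC][1-6 FREE][7-8 ALLOC][9-25 ALLOC][26-44 ALLOC][45-50 FREE]

Derivation:
Op 1: a = malloc(6) -> a = 0; heap: [0-5 ALLOC][6-50 FREE]
Op 2: b = malloc(1) -> b = 6; heap: [0-5 ALLOC][6-6 ALLOC][7-50 FREE]
Op 3: c = malloc(2) -> c = 7; heap: [0-5 ALLOC][6-6 ALLOC][7-8 ALLOC][9-50 FREE]
Op 4: a = realloc(a, 17) -> a = 9; heap: [0-5 FREE][6-6 ALLOC][7-8 ALLOC][9-25 ALLOC][26-50 FREE]
Op 5: b = realloc(b, 19) -> b = 26; heap: [0-6 FREE][7-8 ALLOC][9-25 ALLOC][26-44 ALLOC][45-50 FREE]
Op 6: d = malloc(1) -> d = 0; heap: [0-0 ALLOC][1-6 FREE][7-8 ALLOC][9-25 ALLOC][26-44 ALLOC][45-50 FREE]
Op 7: e = malloc(10) -> e = NULL; heap: [0-0 ALLOC][1-6 FREE][7-8 ALLOC][9-25 ALLOC][26-44 ALLOC][45-50 FREE]
Op 8: f = malloc(8) -> f = NULL; heap: [0-0 ALLOC][1-6 FREE][7-8 ALLOC][9-25 ALLOC][26-44 ALLOC][45-50 FREE]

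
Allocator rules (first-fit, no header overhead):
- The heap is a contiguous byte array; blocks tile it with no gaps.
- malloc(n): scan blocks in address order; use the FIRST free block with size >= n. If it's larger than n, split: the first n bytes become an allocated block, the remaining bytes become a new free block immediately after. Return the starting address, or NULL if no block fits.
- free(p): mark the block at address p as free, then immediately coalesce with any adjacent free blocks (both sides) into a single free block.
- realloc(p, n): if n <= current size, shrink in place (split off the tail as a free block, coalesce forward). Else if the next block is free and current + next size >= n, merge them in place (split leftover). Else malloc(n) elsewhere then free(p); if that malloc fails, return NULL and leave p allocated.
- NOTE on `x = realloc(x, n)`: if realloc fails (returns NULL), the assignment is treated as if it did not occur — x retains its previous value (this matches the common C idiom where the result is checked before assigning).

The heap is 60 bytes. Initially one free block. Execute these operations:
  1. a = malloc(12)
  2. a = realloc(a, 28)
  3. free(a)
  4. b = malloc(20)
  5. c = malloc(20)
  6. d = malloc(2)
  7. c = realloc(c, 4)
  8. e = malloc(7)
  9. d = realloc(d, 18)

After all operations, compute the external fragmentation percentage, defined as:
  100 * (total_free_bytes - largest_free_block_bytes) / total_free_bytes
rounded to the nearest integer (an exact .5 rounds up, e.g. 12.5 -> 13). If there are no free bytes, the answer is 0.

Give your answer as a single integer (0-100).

Answer: 18

Derivation:
Op 1: a = malloc(12) -> a = 0; heap: [0-11 ALLOC][12-59 FREE]
Op 2: a = realloc(a, 28) -> a = 0; heap: [0-27 ALLOC][28-59 FREE]
Op 3: free(a) -> (freed a); heap: [0-59 FREE]
Op 4: b = malloc(20) -> b = 0; heap: [0-19 ALLOC][20-59 FREE]
Op 5: c = malloc(20) -> c = 20; heap: [0-19 ALLOC][20-39 ALLOC][40-59 FREE]
Op 6: d = malloc(2) -> d = 40; heap: [0-19 ALLOC][20-39 ALLOC][40-41 ALLOC][42-59 FREE]
Op 7: c = realloc(c, 4) -> c = 20; heap: [0-19 ALLOC][20-23 ALLOC][24-39 FREE][40-41 ALLOC][42-59 FREE]
Op 8: e = malloc(7) -> e = 24; heap: [0-19 ALLOC][20-23 ALLOC][24-30 ALLOC][31-39 FREE][40-41 ALLOC][42-59 FREE]
Op 9: d = realloc(d, 18) -> d = 40; heap: [0-19 ALLOC][20-23 ALLOC][24-30 ALLOC][31-39 FREE][40-57 ALLOC][58-59 FREE]
Free blocks: [9 2] total_free=11 largest=9 -> 100*(11-9)/11 = 200/11 ≈ 18.182 -> rounds to 18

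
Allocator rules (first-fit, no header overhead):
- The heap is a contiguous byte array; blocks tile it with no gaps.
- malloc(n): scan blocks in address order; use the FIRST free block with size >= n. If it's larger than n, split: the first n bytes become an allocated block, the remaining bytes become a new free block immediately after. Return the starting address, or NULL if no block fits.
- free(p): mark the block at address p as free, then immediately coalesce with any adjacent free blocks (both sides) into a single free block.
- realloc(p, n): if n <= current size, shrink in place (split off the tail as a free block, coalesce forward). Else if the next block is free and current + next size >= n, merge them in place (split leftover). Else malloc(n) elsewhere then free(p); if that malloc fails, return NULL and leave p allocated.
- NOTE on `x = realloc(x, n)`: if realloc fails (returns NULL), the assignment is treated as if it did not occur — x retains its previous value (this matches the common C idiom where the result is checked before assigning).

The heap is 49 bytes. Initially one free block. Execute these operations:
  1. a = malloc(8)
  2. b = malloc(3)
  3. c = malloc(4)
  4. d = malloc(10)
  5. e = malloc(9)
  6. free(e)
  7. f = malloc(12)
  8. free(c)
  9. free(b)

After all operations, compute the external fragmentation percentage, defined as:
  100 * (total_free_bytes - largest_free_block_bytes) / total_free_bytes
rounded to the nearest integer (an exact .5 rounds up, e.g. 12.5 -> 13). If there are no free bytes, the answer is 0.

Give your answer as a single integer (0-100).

Answer: 37

Derivation:
Op 1: a = malloc(8) -> a = 0; heap: [0-7 ALLOC][8-48 FREE]
Op 2: b = malloc(3) -> b = 8; heap: [0-7 ALLOC][8-10 ALLOC][11-48 FREE]
Op 3: c = malloc(4) -> c = 11; heap: [0-7 ALLOC][8-10 ALLOC][11-14 ALLOC][15-48 FREE]
Op 4: d = malloc(10) -> d = 15; heap: [0-7 ALLOC][8-10 ALLOC][11-14 ALLOC][15-24 ALLOC][25-48 FREE]
Op 5: e = malloc(9) -> e = 25; heap: [0-7 ALLOC][8-10 ALLOC][11-14 ALLOC][15-24 ALLOC][25-33 ALLOC][34-48 FREE]
Op 6: free(e) -> (freed e); heap: [0-7 ALLOC][8-10 ALLOC][11-14 ALLOC][15-24 ALLOC][25-48 FREE]
Op 7: f = malloc(12) -> f = 25; heap: [0-7 ALLOC][8-10 ALLOC][11-14 ALLOC][15-24 ALLOC][25-36 ALLOC][37-48 FREE]
Op 8: free(c) -> (freed c); heap: [0-7 ALLOC][8-10 ALLOC][11-14 FREE][15-24 ALLOC][25-36 ALLOC][37-48 FREE]
Op 9: free(b) -> (freed b); heap: [0-7 ALLOC][8-14 FREE][15-24 ALLOC][25-36 ALLOC][37-48 FREE]
Free blocks: [7 12] total_free=19 largest=12 -> 100*(19-12)/19 = 700/19 ≈ 36.842 -> rounds to 37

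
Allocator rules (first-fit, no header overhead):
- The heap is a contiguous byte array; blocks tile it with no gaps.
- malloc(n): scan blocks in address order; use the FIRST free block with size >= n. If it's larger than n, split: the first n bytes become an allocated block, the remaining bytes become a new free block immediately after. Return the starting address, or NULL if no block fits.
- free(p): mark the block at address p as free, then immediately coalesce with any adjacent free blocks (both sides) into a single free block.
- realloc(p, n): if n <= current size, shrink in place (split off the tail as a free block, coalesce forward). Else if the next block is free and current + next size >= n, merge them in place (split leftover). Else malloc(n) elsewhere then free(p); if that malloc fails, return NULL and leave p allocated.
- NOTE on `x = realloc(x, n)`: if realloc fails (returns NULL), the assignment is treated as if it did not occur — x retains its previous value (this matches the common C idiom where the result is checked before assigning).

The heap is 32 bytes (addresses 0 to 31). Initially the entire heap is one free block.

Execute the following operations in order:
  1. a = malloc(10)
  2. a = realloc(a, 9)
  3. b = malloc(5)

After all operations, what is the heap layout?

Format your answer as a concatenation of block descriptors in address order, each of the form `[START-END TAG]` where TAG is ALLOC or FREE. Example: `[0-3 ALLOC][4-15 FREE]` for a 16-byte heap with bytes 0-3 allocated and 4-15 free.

Answer: [0-8 ALLOC][9-13 ALLOC][14-31 FREE]

Derivation:
Op 1: a = malloc(10) -> a = 0; heap: [0-9 ALLOC][10-31 FREE]
Op 2: a = realloc(a, 9) -> a = 0; heap: [0-8 ALLOC][9-31 FREE]
Op 3: b = malloc(5) -> b = 9; heap: [0-8 ALLOC][9-13 ALLOC][14-31 FREE]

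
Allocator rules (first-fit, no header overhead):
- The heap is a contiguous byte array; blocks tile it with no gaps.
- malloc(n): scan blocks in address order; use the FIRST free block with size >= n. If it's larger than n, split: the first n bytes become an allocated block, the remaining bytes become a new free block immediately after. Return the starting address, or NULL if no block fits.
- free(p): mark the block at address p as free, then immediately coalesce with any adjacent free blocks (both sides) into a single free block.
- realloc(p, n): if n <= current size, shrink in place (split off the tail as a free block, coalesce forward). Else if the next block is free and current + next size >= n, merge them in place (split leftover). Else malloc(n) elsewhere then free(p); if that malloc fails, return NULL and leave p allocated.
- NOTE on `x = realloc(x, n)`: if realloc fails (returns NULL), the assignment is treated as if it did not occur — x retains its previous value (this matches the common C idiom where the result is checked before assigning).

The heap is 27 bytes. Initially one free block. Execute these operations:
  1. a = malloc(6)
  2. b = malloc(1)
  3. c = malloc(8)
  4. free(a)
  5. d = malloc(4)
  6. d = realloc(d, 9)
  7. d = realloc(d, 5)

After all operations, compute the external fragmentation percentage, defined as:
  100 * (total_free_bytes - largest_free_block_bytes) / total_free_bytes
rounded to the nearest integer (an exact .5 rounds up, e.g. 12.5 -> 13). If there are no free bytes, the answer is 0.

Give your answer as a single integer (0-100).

Op 1: a = malloc(6) -> a = 0; heap: [0-5 ALLOC][6-26 FREE]
Op 2: b = malloc(1) -> b = 6; heap: [0-5 ALLOC][6-6 ALLOC][7-26 FREE]
Op 3: c = malloc(8) -> c = 7; heap: [0-5 ALLOC][6-6 ALLOC][7-14 ALLOC][15-26 FREE]
Op 4: free(a) -> (freed a); heap: [0-5 FREE][6-6 ALLOC][7-14 ALLOC][15-26 FREE]
Op 5: d = malloc(4) -> d = 0; heap: [0-3 ALLOC][4-5 FREE][6-6 ALLOC][7-14 ALLOC][15-26 FREE]
Op 6: d = realloc(d, 9) -> d = 15; heap: [0-5 FREE][6-6 ALLOC][7-14 ALLOC][15-23 ALLOC][24-26 FREE]
Op 7: d = realloc(d, 5) -> d = 15; heap: [0-5 FREE][6-6 ALLOC][7-14 ALLOC][15-19 ALLOC][20-26 FREE]
Free blocks: [6 7] total_free=13 largest=7 -> 100*(13-7)/13 = 600/13 ≈ 46.154 -> rounds to 46

Answer: 46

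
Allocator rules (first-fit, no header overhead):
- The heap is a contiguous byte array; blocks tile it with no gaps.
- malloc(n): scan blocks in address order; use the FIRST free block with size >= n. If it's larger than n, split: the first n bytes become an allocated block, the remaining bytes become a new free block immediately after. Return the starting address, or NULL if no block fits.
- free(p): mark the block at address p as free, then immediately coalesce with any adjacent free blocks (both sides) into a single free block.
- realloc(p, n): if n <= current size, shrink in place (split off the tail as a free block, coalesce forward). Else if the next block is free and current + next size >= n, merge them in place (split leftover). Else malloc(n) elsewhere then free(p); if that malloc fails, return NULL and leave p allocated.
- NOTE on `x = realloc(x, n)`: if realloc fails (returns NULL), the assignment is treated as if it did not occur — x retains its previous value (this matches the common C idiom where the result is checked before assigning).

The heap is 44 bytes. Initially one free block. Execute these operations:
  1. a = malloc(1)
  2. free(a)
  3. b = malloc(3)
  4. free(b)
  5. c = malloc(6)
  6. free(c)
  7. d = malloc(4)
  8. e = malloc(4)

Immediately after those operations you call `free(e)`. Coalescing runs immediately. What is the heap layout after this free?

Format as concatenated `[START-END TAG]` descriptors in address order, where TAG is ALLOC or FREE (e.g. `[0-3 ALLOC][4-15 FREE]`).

Op 1: a = malloc(1) -> a = 0; heap: [0-0 ALLOC][1-43 FREE]
Op 2: free(a) -> (freed a); heap: [0-43 FREE]
Op 3: b = malloc(3) -> b = 0; heap: [0-2 ALLOC][3-43 FREE]
Op 4: free(b) -> (freed b); heap: [0-43 FREE]
Op 5: c = malloc(6) -> c = 0; heap: [0-5 ALLOC][6-43 FREE]
Op 6: free(c) -> (freed c); heap: [0-43 FREE]
Op 7: d = malloc(4) -> d = 0; heap: [0-3 ALLOC][4-43 FREE]
Op 8: e = malloc(4) -> e = 4; heap: [0-3 ALLOC][4-7 ALLOC][8-43 FREE]
free(e): e = 4 -> block [4-7 ALLOC]; mark free, coalesce with adjacent free neighbors -> [0-3 ALLOC][4-43 FREE]

Answer: [0-3 ALLOC][4-43 FREE]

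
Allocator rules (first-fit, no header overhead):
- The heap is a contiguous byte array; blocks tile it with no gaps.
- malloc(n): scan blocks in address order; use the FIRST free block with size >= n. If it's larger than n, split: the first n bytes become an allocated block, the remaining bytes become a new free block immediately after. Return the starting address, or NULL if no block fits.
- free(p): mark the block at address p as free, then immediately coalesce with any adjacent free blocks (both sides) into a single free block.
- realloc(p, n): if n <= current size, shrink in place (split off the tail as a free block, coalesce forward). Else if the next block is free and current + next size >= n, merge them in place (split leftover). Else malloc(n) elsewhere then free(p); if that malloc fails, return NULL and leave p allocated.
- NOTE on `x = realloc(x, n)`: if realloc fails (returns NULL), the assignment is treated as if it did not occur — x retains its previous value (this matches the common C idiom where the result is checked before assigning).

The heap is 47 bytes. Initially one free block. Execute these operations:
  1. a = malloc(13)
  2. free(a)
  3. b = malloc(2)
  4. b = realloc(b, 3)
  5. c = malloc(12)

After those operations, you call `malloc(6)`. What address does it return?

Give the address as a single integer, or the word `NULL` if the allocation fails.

Answer: 15

Derivation:
Op 1: a = malloc(13) -> a = 0; heap: [0-12 ALLOC][13-46 FREE]
Op 2: free(a) -> (freed a); heap: [0-46 FREE]
Op 3: b = malloc(2) -> b = 0; heap: [0-1 ALLOC][2-46 FREE]
Op 4: b = realloc(b, 3) -> b = 0; heap: [0-2 ALLOC][3-46 FREE]
Op 5: c = malloc(12) -> c = 3; heap: [0-2 ALLOC][3-14 ALLOC][15-46 FREE]
malloc(6): first-fit scan over [0-2 ALLOC][3-14 ALLOC][15-46 FREE] -> 15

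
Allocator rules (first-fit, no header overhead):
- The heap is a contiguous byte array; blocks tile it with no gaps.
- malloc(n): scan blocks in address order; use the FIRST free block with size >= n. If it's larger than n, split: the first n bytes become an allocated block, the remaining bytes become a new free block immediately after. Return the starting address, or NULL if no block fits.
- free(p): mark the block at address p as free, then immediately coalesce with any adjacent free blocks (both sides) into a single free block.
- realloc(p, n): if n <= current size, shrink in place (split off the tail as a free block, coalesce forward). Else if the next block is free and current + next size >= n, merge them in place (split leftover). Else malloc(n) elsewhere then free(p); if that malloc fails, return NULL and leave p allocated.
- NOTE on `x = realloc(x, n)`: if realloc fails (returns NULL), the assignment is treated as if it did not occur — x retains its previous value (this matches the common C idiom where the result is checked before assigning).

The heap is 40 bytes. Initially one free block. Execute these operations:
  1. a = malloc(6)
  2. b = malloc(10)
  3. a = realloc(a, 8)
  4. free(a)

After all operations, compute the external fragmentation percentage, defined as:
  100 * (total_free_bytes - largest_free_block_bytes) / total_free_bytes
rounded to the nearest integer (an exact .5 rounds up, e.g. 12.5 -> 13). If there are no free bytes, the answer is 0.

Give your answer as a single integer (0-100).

Answer: 20

Derivation:
Op 1: a = malloc(6) -> a = 0; heap: [0-5 ALLOC][6-39 FREE]
Op 2: b = malloc(10) -> b = 6; heap: [0-5 ALLOC][6-15 ALLOC][16-39 FREE]
Op 3: a = realloc(a, 8) -> a = 16; heap: [0-5 FREE][6-15 ALLOC][16-23 ALLOC][24-39 FREE]
Op 4: free(a) -> (freed a); heap: [0-5 FREE][6-15 ALLOC][16-39 FREE]
Free blocks: [6 24] total_free=30 largest=24 -> 100*(30-24)/30 = 600/30 = 20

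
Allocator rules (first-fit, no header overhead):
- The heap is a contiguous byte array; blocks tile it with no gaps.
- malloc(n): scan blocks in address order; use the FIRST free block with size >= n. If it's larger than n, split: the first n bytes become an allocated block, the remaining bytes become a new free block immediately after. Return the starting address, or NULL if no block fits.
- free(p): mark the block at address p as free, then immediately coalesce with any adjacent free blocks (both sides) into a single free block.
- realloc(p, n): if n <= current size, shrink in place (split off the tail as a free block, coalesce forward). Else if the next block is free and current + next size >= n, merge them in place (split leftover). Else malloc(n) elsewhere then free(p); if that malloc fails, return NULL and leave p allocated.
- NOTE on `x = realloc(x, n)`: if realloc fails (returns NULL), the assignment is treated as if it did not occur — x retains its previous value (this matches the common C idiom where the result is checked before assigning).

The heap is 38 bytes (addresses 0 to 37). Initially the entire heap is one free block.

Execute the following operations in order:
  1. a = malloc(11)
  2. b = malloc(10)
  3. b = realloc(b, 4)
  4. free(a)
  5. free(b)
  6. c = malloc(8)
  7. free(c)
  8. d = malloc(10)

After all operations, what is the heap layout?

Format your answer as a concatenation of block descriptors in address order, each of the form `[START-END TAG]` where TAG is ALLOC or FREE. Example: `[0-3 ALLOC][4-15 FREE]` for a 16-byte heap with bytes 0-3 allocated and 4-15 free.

Op 1: a = malloc(11) -> a = 0; heap: [0-10 ALLOC][11-37 FREE]
Op 2: b = malloc(10) -> b = 11; heap: [0-10 ALLOC][11-20 ALLOC][21-37 FREE]
Op 3: b = realloc(b, 4) -> b = 11; heap: [0-10 ALLOC][11-14 ALLOC][15-37 FREE]
Op 4: free(a) -> (freed a); heap: [0-10 FREE][11-14 ALLOC][15-37 FREE]
Op 5: free(b) -> (freed b); heap: [0-37 FREE]
Op 6: c = malloc(8) -> c = 0; heap: [0-7 ALLOC][8-37 FREE]
Op 7: free(c) -> (freed c); heap: [0-37 FREE]
Op 8: d = malloc(10) -> d = 0; heap: [0-9 ALLOC][10-37 FREE]

Answer: [0-9 ALLOC][10-37 FREE]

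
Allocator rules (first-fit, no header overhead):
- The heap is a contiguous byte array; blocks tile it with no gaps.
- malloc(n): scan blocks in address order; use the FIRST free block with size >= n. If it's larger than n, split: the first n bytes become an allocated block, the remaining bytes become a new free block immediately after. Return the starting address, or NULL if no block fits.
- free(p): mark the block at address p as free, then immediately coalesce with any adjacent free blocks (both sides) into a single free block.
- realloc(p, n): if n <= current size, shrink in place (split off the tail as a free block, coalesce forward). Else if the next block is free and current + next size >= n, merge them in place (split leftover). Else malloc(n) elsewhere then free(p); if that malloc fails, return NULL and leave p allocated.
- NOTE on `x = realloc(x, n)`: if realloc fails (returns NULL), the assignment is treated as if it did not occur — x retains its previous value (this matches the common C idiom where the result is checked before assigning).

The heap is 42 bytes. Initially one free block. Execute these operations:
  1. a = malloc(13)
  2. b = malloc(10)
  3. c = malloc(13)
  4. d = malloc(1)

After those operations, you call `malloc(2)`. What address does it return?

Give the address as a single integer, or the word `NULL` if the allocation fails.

Answer: 37

Derivation:
Op 1: a = malloc(13) -> a = 0; heap: [0-12 ALLOC][13-41 FREE]
Op 2: b = malloc(10) -> b = 13; heap: [0-12 ALLOC][13-22 ALLOC][23-41 FREE]
Op 3: c = malloc(13) -> c = 23; heap: [0-12 ALLOC][13-22 ALLOC][23-35 ALLOC][36-41 FREE]
Op 4: d = malloc(1) -> d = 36; heap: [0-12 ALLOC][13-22 ALLOC][23-35 ALLOC][36-36 ALLOC][37-41 FREE]
malloc(2): first-fit scan over [0-12 ALLOC][13-22 ALLOC][23-35 ALLOC][36-36 ALLOC][37-41 FREE] -> 37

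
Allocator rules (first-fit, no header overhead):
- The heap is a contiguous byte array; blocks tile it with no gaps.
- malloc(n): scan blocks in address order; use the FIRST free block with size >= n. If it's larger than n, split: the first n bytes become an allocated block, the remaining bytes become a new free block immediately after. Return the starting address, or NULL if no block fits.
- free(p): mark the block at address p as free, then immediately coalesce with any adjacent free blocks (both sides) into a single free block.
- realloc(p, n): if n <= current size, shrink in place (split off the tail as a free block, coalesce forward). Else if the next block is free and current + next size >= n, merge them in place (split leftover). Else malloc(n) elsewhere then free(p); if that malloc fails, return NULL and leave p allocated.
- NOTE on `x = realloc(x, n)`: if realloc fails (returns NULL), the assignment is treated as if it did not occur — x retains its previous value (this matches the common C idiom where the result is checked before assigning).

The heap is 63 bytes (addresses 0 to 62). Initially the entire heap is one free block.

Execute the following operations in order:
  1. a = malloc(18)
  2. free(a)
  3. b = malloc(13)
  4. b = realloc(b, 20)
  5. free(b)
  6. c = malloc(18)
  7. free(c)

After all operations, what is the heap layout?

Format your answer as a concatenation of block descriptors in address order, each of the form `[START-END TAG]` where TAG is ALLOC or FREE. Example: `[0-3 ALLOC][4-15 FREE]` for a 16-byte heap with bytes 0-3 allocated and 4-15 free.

Answer: [0-62 FREE]

Derivation:
Op 1: a = malloc(18) -> a = 0; heap: [0-17 ALLOC][18-62 FREE]
Op 2: free(a) -> (freed a); heap: [0-62 FREE]
Op 3: b = malloc(13) -> b = 0; heap: [0-12 ALLOC][13-62 FREE]
Op 4: b = realloc(b, 20) -> b = 0; heap: [0-19 ALLOC][20-62 FREE]
Op 5: free(b) -> (freed b); heap: [0-62 FREE]
Op 6: c = malloc(18) -> c = 0; heap: [0-17 ALLOC][18-62 FREE]
Op 7: free(c) -> (freed c); heap: [0-62 FREE]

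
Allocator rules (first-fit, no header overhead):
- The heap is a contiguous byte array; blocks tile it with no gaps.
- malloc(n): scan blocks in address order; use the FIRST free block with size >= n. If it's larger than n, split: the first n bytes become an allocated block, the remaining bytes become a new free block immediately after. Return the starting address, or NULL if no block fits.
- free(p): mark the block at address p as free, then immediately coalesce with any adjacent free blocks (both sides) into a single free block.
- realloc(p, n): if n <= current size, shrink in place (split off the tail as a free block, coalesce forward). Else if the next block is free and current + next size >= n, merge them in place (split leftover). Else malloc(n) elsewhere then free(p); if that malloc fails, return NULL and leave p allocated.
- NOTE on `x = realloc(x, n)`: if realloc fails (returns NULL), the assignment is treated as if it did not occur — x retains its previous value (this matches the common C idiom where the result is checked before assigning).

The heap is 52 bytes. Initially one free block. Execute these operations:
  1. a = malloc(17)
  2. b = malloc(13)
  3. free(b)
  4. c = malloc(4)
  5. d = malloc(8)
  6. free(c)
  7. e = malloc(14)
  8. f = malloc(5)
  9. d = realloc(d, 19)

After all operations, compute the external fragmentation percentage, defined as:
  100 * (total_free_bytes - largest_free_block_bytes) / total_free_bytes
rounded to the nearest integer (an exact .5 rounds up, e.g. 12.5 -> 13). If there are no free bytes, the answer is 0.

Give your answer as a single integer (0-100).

Op 1: a = malloc(17) -> a = 0; heap: [0-16 ALLOC][17-51 FREE]
Op 2: b = malloc(13) -> b = 17; heap: [0-16 ALLOC][17-29 ALLOC][30-51 FREE]
Op 3: free(b) -> (freed b); heap: [0-16 ALLOC][17-51 FREE]
Op 4: c = malloc(4) -> c = 17; heap: [0-16 ALLOC][17-20 ALLOC][21-51 FREE]
Op 5: d = malloc(8) -> d = 21; heap: [0-16 ALLOC][17-20 ALLOC][21-28 ALLOC][29-51 FREE]
Op 6: free(c) -> (freed c); heap: [0-16 ALLOC][17-20 FREE][21-28 ALLOC][29-51 FREE]
Op 7: e = malloc(14) -> e = 29; heap: [0-16 ALLOC][17-20 FREE][21-28 ALLOC][29-42 ALLOC][43-51 FREE]
Op 8: f = malloc(5) -> f = 43; heap: [0-16 ALLOC][17-20 FREE][21-28 ALLOC][29-42 ALLOC][43-47 ALLOC][48-51 FREE]
Op 9: d = realloc(d, 19) -> NULL (d unchanged); heap: [0-16 ALLOC][17-20 FREE][21-28 ALLOC][29-42 ALLOC][43-47 ALLOC][48-51 FREE]
Free blocks: [4 4] total_free=8 largest=4 -> 100*(8-4)/8 = 400/8 = 50

Answer: 50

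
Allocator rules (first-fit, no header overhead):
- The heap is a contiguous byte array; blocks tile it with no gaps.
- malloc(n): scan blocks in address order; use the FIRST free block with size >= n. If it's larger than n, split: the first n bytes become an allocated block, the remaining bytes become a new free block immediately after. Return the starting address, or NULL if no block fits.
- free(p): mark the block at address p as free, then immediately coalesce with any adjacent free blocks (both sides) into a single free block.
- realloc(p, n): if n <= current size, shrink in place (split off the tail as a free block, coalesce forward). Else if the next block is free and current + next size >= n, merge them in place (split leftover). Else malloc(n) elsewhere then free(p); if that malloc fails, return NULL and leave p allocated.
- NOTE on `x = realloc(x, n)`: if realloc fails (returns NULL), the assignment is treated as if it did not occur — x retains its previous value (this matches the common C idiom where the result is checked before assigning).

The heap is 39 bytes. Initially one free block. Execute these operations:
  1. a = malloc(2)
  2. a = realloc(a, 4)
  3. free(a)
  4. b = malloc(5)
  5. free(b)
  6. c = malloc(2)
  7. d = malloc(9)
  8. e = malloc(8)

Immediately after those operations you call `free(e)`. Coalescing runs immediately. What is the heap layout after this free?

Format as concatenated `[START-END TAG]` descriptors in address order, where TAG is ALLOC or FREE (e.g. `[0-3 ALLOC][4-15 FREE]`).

Op 1: a = malloc(2) -> a = 0; heap: [0-1 ALLOC][2-38 FREE]
Op 2: a = realloc(a, 4) -> a = 0; heap: [0-3 ALLOC][4-38 FREE]
Op 3: free(a) -> (freed a); heap: [0-38 FREE]
Op 4: b = malloc(5) -> b = 0; heap: [0-4 ALLOC][5-38 FREE]
Op 5: free(b) -> (freed b); heap: [0-38 FREE]
Op 6: c = malloc(2) -> c = 0; heap: [0-1 ALLOC][2-38 FREE]
Op 7: d = malloc(9) -> d = 2; heap: [0-1 ALLOC][2-10 ALLOC][11-38 FREE]
Op 8: e = malloc(8) -> e = 11; heap: [0-1 ALLOC][2-10 ALLOC][11-18 ALLOC][19-38 FREE]
free(e): e = 11 -> block [11-18 ALLOC]; mark free, coalesce with adjacent free neighbors -> [0-1 ALLOC][2-10 ALLOC][11-38 FREE]

Answer: [0-1 ALLOC][2-10 ALLOC][11-38 FREE]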